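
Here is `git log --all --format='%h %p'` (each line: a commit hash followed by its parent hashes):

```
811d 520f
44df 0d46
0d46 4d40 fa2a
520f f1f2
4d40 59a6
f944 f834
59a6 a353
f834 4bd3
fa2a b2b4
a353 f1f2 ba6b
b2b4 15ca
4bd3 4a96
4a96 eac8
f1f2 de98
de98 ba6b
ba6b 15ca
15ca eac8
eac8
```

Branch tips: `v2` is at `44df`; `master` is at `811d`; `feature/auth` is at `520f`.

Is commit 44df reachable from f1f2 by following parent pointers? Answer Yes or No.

No

Ancestors of f1f2: {15ca, ba6b, de98, eac8, f1f2}.
44df is not in that set, so it is not an ancestor of f1f2.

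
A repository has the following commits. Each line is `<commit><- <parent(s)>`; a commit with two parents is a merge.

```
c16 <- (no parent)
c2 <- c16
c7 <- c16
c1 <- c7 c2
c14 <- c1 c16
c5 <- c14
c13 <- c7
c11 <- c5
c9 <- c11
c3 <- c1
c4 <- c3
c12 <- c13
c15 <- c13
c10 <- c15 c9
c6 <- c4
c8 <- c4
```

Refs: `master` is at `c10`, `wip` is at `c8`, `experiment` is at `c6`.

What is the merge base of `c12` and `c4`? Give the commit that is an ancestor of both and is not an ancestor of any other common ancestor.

c7

Ancestors of c12: {c12, c13, c16, c7}.
Ancestors of c4: {c1, c16, c2, c3, c4, c7}.
Common ancestors: {c16, c7}.
Among these, c7 is not an ancestor of any other common ancestor — it is the merge base.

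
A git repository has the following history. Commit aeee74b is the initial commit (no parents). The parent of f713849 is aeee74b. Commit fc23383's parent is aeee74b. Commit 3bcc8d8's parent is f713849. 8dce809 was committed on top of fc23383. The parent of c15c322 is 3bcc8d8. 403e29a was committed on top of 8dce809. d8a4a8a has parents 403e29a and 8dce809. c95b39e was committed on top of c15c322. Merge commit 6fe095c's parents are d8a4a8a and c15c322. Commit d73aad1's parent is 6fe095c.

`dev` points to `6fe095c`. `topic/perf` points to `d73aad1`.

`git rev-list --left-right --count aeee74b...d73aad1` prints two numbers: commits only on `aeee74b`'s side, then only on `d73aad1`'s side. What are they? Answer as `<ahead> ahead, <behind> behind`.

0 ahead, 9 behind

Reachable from aeee74b: {aeee74b}.
Reachable from d73aad1: {3bcc8d8, 403e29a, 6fe095c, 8dce809, aeee74b, c15c322, d73aad1, d8a4a8a, f713849, fc23383}.
Only in aeee74b's history (ahead): {} — 0.
Only in d73aad1's history (behind): {3bcc8d8, 403e29a, 6fe095c, 8dce809, c15c322, d73aad1, d8a4a8a, f713849, fc23383} — 9.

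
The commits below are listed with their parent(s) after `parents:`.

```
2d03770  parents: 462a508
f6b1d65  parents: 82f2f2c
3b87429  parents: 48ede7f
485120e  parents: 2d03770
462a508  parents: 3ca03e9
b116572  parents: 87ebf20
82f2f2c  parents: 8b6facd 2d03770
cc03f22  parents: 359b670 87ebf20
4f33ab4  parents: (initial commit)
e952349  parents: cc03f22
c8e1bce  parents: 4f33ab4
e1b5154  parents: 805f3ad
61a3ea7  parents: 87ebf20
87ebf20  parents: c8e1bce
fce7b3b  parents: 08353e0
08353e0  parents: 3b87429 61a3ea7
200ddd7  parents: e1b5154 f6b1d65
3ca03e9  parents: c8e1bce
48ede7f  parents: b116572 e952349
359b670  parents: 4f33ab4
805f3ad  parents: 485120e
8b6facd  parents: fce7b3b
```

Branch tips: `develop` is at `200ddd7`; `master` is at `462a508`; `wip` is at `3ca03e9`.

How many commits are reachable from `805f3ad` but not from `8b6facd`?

Reachable from 805f3ad: {2d03770, 3ca03e9, 462a508, 485120e, 4f33ab4, 805f3ad, c8e1bce}.
Reachable from 8b6facd: {08353e0, 359b670, 3b87429, 48ede7f, 4f33ab4, 61a3ea7, 87ebf20, 8b6facd, b116572, c8e1bce, cc03f22, e952349, fce7b3b}.
In 805f3ad's history but not 8b6facd's: {2d03770, 3ca03e9, 462a508, 485120e, 805f3ad} — 5 commits.

5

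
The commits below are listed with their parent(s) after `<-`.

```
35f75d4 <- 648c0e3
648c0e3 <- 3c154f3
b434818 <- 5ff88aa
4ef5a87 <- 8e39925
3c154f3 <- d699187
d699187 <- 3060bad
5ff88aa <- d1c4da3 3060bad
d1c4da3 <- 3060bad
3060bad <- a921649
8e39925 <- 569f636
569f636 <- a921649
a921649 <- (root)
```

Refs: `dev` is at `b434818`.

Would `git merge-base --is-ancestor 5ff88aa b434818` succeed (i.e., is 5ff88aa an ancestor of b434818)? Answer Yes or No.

Ancestors of b434818 (commits reachable by following parents): {3060bad, 5ff88aa, a921649, b434818, d1c4da3}.
5ff88aa is in that set, so it is an ancestor of b434818.

Yes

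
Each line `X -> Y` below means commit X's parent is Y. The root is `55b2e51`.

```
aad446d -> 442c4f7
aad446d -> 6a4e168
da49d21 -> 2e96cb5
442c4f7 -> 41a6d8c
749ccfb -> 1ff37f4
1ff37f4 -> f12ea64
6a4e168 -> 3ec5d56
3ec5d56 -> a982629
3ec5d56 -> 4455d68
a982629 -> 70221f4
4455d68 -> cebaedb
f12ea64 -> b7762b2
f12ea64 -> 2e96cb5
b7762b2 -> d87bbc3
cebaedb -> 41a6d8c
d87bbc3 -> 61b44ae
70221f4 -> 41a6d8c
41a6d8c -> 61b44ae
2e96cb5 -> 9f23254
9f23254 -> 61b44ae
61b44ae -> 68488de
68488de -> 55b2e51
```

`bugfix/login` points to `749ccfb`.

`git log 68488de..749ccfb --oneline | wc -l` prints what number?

Reachable from 749ccfb: {1ff37f4, 2e96cb5, 55b2e51, 61b44ae, 68488de, 749ccfb, 9f23254, b7762b2, d87bbc3, f12ea64}.
Reachable from 68488de: {55b2e51, 68488de}.
In 749ccfb's history but not 68488de's: {1ff37f4, 2e96cb5, 61b44ae, 749ccfb, 9f23254, b7762b2, d87bbc3, f12ea64} — 8 commits.

8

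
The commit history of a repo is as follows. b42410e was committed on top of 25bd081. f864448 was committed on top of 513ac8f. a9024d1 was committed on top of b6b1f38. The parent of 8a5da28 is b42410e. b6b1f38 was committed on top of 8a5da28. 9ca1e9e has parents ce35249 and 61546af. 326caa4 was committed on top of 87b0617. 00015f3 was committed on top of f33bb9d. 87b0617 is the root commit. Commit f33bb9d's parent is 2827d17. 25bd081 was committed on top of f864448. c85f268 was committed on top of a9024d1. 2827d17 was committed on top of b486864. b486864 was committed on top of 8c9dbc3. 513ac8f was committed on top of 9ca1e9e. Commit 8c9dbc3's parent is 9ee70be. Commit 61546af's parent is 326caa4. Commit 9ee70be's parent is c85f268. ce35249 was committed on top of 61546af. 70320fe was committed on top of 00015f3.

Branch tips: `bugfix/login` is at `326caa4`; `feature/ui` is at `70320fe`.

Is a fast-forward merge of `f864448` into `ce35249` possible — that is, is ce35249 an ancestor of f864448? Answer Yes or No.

A fast-forward from ce35249 to f864448 is possible iff ce35249 is an ancestor of f864448.
Ancestors of f864448: {326caa4, 513ac8f, 61546af, 87b0617, 9ca1e9e, ce35249, f864448}.
ce35249 is among them, so fast-forward is possible.

Yes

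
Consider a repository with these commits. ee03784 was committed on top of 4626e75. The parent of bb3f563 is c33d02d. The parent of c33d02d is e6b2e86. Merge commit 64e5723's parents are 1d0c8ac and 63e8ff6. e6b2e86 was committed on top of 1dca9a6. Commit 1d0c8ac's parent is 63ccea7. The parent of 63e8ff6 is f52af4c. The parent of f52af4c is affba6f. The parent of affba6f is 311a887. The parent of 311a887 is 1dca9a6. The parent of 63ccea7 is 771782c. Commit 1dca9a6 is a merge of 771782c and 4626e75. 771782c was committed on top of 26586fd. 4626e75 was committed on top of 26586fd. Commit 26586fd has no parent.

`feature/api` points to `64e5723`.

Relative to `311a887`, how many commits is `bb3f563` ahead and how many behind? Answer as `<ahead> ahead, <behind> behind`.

Reachable from bb3f563: {1dca9a6, 26586fd, 4626e75, 771782c, bb3f563, c33d02d, e6b2e86}.
Reachable from 311a887: {1dca9a6, 26586fd, 311a887, 4626e75, 771782c}.
Only in bb3f563's history (ahead): {bb3f563, c33d02d, e6b2e86} — 3.
Only in 311a887's history (behind): {311a887} — 1.

3 ahead, 1 behind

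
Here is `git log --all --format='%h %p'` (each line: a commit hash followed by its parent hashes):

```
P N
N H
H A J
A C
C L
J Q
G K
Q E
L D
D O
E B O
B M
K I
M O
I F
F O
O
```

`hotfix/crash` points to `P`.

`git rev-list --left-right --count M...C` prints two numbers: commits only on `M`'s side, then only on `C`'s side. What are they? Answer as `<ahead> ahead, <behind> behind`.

Reachable from M: {M, O}.
Reachable from C: {C, D, L, O}.
Only in M's history (ahead): {M} — 1.
Only in C's history (behind): {C, D, L} — 3.

1 ahead, 3 behind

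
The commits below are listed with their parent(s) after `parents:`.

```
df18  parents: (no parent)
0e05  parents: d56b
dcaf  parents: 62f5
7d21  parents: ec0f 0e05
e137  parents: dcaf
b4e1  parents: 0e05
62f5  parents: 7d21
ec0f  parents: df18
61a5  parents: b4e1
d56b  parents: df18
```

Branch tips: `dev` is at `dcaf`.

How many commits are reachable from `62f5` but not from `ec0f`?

4

Reachable from 62f5: {0e05, 62f5, 7d21, d56b, df18, ec0f}.
Reachable from ec0f: {df18, ec0f}.
In 62f5's history but not ec0f's: {0e05, 62f5, 7d21, d56b} — 4 commits.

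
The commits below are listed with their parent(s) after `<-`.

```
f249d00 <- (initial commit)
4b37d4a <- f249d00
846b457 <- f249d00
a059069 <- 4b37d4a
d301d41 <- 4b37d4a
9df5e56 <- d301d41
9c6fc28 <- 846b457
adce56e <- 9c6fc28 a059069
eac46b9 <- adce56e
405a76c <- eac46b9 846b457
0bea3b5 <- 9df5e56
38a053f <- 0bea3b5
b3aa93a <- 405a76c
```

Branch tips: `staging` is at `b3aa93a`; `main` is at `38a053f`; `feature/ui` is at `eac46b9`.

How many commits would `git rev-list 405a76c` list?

8

Walking parent pointers from 405a76c: reachable set = {405a76c, 4b37d4a, 846b457, 9c6fc28, a059069, adce56e, eac46b9, f249d00}.
That is 8 commits.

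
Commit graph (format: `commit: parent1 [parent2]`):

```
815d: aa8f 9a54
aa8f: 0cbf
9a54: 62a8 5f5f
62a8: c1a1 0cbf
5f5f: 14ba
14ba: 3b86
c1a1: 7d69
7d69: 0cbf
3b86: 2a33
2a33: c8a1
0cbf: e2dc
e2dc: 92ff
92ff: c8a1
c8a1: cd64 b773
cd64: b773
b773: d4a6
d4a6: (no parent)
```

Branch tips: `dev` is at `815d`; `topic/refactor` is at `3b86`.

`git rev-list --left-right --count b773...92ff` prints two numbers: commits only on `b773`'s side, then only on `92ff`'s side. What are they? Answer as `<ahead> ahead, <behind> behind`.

Reachable from b773: {b773, d4a6}.
Reachable from 92ff: {92ff, b773, c8a1, cd64, d4a6}.
Only in b773's history (ahead): {} — 0.
Only in 92ff's history (behind): {92ff, c8a1, cd64} — 3.

0 ahead, 3 behind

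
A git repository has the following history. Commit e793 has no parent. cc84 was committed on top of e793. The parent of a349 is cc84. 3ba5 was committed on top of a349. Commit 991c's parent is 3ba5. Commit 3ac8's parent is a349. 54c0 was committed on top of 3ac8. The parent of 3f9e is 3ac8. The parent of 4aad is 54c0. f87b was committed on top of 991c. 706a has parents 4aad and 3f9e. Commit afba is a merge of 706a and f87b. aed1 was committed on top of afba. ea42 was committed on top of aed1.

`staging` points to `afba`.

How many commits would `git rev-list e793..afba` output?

11

Reachable from afba: {3ac8, 3ba5, 3f9e, 4aad, 54c0, 706a, 991c, a349, afba, cc84, e793, f87b}.
Reachable from e793: {e793}.
In afba's history but not e793's: {3ac8, 3ba5, 3f9e, 4aad, 54c0, 706a, 991c, a349, afba, cc84, f87b} — 11 commits.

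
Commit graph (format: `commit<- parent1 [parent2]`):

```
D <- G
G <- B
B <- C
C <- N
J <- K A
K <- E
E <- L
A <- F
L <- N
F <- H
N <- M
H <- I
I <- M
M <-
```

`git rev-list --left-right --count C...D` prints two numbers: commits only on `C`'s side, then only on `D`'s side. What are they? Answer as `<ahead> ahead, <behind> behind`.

0 ahead, 3 behind

Reachable from C: {C, M, N}.
Reachable from D: {B, C, D, G, M, N}.
Only in C's history (ahead): {} — 0.
Only in D's history (behind): {B, D, G} — 3.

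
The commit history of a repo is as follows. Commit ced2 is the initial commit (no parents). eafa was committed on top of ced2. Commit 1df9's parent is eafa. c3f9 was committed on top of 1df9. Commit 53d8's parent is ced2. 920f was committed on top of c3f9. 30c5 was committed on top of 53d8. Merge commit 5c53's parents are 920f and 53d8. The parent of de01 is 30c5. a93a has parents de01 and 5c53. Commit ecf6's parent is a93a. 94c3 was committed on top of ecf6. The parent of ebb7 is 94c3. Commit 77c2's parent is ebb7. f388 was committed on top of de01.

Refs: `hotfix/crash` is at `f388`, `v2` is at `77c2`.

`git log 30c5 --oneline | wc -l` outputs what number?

Walking parent pointers from 30c5: reachable set = {30c5, 53d8, ced2}.
That is 3 commits.

3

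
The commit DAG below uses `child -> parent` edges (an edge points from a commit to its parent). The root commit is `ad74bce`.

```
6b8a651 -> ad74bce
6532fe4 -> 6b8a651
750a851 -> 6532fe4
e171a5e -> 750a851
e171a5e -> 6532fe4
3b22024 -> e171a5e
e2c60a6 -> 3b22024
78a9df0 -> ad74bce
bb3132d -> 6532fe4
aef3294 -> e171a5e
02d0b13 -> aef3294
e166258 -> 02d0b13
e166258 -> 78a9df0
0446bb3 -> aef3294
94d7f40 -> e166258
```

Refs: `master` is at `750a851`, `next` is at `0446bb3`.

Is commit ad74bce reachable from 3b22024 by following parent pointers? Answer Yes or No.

Yes

Ancestors of 3b22024 (commits reachable by following parents): {3b22024, 6532fe4, 6b8a651, 750a851, ad74bce, e171a5e}.
ad74bce is in that set, so it is an ancestor of 3b22024.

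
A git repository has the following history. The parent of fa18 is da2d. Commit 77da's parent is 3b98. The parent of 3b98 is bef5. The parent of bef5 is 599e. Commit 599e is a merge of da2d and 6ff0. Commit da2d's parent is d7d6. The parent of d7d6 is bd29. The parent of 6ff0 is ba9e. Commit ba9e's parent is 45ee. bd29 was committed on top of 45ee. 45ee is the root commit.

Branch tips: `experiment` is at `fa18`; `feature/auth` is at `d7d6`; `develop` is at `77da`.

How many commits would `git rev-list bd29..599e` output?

5

Reachable from 599e: {45ee, 599e, 6ff0, ba9e, bd29, d7d6, da2d}.
Reachable from bd29: {45ee, bd29}.
In 599e's history but not bd29's: {599e, 6ff0, ba9e, d7d6, da2d} — 5 commits.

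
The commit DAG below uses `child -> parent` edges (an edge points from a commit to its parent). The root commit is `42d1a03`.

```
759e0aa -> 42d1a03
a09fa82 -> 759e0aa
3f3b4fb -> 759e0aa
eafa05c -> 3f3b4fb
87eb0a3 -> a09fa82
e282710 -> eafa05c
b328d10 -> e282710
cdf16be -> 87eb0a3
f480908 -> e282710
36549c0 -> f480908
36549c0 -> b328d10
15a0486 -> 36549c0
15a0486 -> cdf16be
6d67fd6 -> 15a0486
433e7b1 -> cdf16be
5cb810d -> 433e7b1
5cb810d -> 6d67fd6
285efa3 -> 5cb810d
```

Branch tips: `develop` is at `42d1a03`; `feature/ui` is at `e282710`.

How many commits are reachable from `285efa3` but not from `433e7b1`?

Reachable from 285efa3: {15a0486, 285efa3, 36549c0, 3f3b4fb, 42d1a03, 433e7b1, 5cb810d, 6d67fd6, 759e0aa, 87eb0a3, a09fa82, b328d10, cdf16be, e282710, eafa05c, f480908}.
Reachable from 433e7b1: {42d1a03, 433e7b1, 759e0aa, 87eb0a3, a09fa82, cdf16be}.
In 285efa3's history but not 433e7b1's: {15a0486, 285efa3, 36549c0, 3f3b4fb, 5cb810d, 6d67fd6, b328d10, e282710, eafa05c, f480908} — 10 commits.

10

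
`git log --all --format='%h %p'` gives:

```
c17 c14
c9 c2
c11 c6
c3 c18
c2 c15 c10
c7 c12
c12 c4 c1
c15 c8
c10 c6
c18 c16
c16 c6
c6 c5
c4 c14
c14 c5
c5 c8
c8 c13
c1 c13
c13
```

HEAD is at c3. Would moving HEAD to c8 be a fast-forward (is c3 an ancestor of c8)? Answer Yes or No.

No

A fast-forward from c3 to c8 is possible iff c3 is an ancestor of c8.
Ancestors of c8: {c13, c8}.
c3 is not among them, so fast-forward is not possible.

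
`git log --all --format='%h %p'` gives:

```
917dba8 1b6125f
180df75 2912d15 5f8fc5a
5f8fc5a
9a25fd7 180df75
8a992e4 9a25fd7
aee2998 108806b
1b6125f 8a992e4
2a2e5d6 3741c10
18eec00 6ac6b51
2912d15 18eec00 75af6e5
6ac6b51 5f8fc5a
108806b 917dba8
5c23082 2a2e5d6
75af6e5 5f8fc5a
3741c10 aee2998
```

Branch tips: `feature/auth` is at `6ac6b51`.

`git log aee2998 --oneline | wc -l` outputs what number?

Walking parent pointers from aee2998: reachable set = {108806b, 180df75, 18eec00, 1b6125f, 2912d15, 5f8fc5a, 6ac6b51, 75af6e5, 8a992e4, 917dba8, 9a25fd7, aee2998}.
That is 12 commits.

12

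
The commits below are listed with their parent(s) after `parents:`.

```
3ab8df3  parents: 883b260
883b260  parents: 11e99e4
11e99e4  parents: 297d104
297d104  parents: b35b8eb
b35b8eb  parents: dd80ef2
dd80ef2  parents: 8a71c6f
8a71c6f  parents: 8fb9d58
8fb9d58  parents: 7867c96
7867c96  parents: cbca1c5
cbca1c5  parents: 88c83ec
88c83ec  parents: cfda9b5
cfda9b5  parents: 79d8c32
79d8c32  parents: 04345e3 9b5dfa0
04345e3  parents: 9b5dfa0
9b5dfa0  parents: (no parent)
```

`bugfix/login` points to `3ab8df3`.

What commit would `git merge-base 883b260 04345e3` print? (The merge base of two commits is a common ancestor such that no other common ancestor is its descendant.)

04345e3

Ancestors of 883b260: {04345e3, 11e99e4, 297d104, 7867c96, 79d8c32, 883b260, 88c83ec, 8a71c6f, 8fb9d58, 9b5dfa0, b35b8eb, cbca1c5, cfda9b5, dd80ef2}.
Ancestors of 04345e3: {04345e3, 9b5dfa0}.
Common ancestors: {04345e3, 9b5dfa0}.
Among these, 04345e3 is not an ancestor of any other common ancestor — it is the merge base.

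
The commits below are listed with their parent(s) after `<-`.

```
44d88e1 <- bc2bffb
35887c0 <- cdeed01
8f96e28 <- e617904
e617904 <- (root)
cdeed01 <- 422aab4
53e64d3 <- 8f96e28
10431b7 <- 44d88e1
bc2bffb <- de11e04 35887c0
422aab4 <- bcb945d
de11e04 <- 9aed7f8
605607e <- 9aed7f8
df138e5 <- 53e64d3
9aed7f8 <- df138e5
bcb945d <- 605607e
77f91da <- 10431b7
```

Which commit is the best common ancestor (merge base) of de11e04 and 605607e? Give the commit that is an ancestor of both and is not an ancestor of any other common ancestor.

9aed7f8

Ancestors of de11e04: {53e64d3, 8f96e28, 9aed7f8, de11e04, df138e5, e617904}.
Ancestors of 605607e: {53e64d3, 605607e, 8f96e28, 9aed7f8, df138e5, e617904}.
Common ancestors: {53e64d3, 8f96e28, 9aed7f8, df138e5, e617904}.
Among these, 9aed7f8 is not an ancestor of any other common ancestor — it is the merge base.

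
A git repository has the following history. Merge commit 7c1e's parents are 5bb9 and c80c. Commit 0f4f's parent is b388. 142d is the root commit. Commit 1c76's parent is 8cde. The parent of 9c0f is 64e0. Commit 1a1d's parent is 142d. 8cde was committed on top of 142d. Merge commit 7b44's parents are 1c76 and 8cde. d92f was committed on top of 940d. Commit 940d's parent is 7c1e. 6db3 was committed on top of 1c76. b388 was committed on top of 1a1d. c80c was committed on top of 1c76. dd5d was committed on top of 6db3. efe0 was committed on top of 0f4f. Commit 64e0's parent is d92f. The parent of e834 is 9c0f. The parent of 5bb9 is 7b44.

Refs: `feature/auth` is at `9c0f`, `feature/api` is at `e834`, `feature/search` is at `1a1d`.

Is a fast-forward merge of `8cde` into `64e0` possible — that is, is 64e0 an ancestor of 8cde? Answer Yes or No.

No

A fast-forward from 64e0 to 8cde is possible iff 64e0 is an ancestor of 8cde.
Ancestors of 8cde: {142d, 8cde}.
64e0 is not among them, so fast-forward is not possible.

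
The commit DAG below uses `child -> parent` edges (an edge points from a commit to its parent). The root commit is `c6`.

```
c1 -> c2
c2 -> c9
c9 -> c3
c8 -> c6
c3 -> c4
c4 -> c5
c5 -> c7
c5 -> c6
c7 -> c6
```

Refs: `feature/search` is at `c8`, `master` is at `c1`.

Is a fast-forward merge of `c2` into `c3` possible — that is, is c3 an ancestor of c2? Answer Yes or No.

A fast-forward from c3 to c2 is possible iff c3 is an ancestor of c2.
Ancestors of c2: {c2, c3, c4, c5, c6, c7, c9}.
c3 is among them, so fast-forward is possible.

Yes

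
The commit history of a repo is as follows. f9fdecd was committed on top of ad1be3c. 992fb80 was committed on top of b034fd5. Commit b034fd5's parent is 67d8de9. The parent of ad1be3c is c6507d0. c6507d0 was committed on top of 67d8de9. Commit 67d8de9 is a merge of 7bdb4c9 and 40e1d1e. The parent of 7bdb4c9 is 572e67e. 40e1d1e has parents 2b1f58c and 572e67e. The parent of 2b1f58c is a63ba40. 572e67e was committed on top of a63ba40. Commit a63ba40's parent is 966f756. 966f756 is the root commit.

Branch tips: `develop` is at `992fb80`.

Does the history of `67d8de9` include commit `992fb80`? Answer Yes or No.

Ancestors of 67d8de9: {2b1f58c, 40e1d1e, 572e67e, 67d8de9, 7bdb4c9, 966f756, a63ba40}.
992fb80 is not in that set, so it is not an ancestor of 67d8de9.

No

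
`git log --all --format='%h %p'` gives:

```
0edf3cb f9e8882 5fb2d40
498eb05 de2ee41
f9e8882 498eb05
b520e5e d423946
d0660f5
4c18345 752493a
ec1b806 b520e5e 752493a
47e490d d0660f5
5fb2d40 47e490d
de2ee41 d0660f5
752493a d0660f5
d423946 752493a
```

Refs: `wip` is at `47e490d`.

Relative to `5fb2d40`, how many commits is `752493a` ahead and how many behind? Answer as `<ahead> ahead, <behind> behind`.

Reachable from 752493a: {752493a, d0660f5}.
Reachable from 5fb2d40: {47e490d, 5fb2d40, d0660f5}.
Only in 752493a's history (ahead): {752493a} — 1.
Only in 5fb2d40's history (behind): {47e490d, 5fb2d40} — 2.

1 ahead, 2 behind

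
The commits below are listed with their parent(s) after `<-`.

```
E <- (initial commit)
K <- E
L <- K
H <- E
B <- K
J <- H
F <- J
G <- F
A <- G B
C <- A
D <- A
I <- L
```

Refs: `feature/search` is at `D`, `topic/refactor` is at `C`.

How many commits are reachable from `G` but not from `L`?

Reachable from G: {E, F, G, H, J}.
Reachable from L: {E, K, L}.
In G's history but not L's: {F, G, H, J} — 4 commits.

4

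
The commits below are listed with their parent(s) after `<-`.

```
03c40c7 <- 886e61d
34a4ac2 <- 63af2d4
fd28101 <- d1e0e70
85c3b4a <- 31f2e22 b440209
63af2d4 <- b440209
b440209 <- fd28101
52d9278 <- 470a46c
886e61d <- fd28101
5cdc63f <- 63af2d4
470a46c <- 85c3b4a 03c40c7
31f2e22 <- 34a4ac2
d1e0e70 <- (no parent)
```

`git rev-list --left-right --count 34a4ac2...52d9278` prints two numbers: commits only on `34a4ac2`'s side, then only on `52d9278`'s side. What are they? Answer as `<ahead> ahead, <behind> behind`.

Reachable from 34a4ac2: {34a4ac2, 63af2d4, b440209, d1e0e70, fd28101}.
Reachable from 52d9278: {03c40c7, 31f2e22, 34a4ac2, 470a46c, 52d9278, 63af2d4, 85c3b4a, 886e61d, b440209, d1e0e70, fd28101}.
Only in 34a4ac2's history (ahead): {} — 0.
Only in 52d9278's history (behind): {03c40c7, 31f2e22, 470a46c, 52d9278, 85c3b4a, 886e61d} — 6.

0 ahead, 6 behind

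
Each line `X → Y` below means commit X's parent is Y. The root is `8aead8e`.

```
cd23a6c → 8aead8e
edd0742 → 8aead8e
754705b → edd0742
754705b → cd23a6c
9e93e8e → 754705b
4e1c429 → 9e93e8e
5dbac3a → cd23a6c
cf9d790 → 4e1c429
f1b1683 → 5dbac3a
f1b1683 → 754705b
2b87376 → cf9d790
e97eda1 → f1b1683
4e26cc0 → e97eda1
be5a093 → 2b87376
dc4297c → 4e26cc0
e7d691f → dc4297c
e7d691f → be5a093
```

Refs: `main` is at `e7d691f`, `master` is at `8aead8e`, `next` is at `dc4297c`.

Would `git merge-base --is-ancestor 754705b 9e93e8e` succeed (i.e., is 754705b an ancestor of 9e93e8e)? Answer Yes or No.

Ancestors of 9e93e8e (commits reachable by following parents): {754705b, 8aead8e, 9e93e8e, cd23a6c, edd0742}.
754705b is in that set, so it is an ancestor of 9e93e8e.

Yes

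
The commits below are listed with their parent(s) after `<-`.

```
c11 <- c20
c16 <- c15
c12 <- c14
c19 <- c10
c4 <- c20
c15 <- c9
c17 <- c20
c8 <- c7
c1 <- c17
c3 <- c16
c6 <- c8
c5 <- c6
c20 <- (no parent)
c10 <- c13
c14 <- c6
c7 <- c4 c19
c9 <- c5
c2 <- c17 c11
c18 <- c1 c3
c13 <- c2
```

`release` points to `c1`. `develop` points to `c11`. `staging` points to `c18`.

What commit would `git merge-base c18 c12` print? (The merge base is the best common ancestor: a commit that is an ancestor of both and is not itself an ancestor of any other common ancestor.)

Ancestors of c18: {c1, c10, c11, c13, c15, c16, c17, c18, c19, c2, c20, c3, c4, c5, c6, c7, c8, c9}.
Ancestors of c12: {c10, c11, c12, c13, c14, c17, c19, c2, c20, c4, c6, c7, c8}.
Common ancestors: {c10, c11, c13, c17, c19, c2, c20, c4, c6, c7, c8}.
Among these, c6 is not an ancestor of any other common ancestor — it is the merge base.

c6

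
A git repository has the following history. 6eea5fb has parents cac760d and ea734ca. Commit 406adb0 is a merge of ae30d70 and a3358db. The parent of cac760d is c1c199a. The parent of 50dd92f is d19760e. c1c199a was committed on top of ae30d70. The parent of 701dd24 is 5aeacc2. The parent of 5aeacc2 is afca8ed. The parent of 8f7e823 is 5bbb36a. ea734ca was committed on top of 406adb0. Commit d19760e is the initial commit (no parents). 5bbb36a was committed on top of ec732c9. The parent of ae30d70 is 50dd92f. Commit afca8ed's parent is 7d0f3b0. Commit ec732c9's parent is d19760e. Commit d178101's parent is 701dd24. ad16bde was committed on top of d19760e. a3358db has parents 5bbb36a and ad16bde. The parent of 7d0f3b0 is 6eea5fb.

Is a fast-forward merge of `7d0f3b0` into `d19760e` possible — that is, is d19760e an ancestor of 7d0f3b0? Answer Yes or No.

Yes

A fast-forward from d19760e to 7d0f3b0 is possible iff d19760e is an ancestor of 7d0f3b0.
Ancestors of 7d0f3b0: {406adb0, 50dd92f, 5bbb36a, 6eea5fb, 7d0f3b0, a3358db, ad16bde, ae30d70, c1c199a, cac760d, d19760e, ea734ca, ec732c9}.
d19760e is among them, so fast-forward is possible.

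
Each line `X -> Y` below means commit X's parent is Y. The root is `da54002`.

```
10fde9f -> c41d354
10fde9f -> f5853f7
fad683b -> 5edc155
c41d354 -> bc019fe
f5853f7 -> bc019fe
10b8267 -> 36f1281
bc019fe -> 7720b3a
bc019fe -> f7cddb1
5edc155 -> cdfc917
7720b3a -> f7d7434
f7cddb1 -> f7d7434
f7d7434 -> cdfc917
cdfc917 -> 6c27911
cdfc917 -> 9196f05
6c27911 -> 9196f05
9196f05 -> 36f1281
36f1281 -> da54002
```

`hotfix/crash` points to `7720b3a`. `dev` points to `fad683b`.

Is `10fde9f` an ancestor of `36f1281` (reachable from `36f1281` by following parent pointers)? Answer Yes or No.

No

Ancestors of 36f1281: {36f1281, da54002}.
10fde9f is not in that set, so it is not an ancestor of 36f1281.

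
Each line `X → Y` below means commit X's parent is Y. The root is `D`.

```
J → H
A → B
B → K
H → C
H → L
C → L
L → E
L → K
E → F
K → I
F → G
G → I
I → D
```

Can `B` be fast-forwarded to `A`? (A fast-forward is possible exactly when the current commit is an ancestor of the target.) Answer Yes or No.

Yes

A fast-forward from B to A is possible iff B is an ancestor of A.
Ancestors of A: {A, B, D, I, K}.
B is among them, so fast-forward is possible.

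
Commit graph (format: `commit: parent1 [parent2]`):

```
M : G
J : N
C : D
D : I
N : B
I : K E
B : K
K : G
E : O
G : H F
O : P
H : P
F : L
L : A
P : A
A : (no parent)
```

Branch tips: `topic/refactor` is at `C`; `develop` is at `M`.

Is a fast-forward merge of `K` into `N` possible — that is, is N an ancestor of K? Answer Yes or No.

No

A fast-forward from N to K is possible iff N is an ancestor of K.
Ancestors of K: {A, F, G, H, K, L, P}.
N is not among them, so fast-forward is not possible.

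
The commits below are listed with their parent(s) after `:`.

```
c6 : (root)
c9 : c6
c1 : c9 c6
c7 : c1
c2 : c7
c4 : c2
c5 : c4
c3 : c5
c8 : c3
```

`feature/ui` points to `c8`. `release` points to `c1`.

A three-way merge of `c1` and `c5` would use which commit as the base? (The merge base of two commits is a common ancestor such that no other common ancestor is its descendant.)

c1

Ancestors of c1: {c1, c6, c9}.
Ancestors of c5: {c1, c2, c4, c5, c6, c7, c9}.
Common ancestors: {c1, c6, c9}.
Among these, c1 is not an ancestor of any other common ancestor — it is the merge base.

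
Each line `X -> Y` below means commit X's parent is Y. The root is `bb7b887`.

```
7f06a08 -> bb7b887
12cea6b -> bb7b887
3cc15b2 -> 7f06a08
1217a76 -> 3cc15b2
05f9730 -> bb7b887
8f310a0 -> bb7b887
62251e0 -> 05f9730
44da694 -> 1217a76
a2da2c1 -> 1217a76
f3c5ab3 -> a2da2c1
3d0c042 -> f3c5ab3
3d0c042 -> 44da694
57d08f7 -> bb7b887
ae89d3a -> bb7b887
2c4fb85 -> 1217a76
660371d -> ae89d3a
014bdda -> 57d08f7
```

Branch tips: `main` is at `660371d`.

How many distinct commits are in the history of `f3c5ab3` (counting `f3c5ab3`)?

Walking parent pointers from f3c5ab3: reachable set = {1217a76, 3cc15b2, 7f06a08, a2da2c1, bb7b887, f3c5ab3}.
That is 6 commits.

6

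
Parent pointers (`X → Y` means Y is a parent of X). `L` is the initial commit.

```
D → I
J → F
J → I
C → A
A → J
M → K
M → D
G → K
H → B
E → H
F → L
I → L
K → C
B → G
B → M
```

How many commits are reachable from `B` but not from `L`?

10

Reachable from B: {A, B, C, D, F, G, I, J, K, L, M}.
Reachable from L: {L}.
In B's history but not L's: {A, B, C, D, F, G, I, J, K, M} — 10 commits.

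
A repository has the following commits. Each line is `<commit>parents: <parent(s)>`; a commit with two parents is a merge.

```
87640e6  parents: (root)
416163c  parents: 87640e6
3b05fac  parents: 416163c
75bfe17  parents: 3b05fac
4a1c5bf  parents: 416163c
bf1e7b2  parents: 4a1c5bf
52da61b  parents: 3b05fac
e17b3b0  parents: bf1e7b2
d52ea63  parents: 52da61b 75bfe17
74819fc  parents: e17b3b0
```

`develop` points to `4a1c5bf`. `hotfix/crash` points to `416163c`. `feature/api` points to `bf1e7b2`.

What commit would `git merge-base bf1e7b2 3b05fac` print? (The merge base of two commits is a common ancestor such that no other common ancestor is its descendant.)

Ancestors of bf1e7b2: {416163c, 4a1c5bf, 87640e6, bf1e7b2}.
Ancestors of 3b05fac: {3b05fac, 416163c, 87640e6}.
Common ancestors: {416163c, 87640e6}.
Among these, 416163c is not an ancestor of any other common ancestor — it is the merge base.

416163c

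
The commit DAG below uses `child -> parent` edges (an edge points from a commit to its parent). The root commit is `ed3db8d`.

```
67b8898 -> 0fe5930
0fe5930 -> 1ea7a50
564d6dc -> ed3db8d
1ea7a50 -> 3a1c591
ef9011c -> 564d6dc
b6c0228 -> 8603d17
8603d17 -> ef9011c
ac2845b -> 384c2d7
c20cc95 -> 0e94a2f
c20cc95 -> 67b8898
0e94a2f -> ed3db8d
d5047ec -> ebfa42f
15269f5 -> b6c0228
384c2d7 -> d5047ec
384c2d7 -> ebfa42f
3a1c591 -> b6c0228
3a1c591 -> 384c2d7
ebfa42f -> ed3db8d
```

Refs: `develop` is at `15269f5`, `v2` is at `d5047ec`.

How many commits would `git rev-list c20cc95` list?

Walking parent pointers from c20cc95: reachable set = {0e94a2f, 0fe5930, 1ea7a50, 384c2d7, 3a1c591, 564d6dc, 67b8898, 8603d17, b6c0228, c20cc95, d5047ec, ebfa42f, ed3db8d, ef9011c}.
That is 14 commits.

14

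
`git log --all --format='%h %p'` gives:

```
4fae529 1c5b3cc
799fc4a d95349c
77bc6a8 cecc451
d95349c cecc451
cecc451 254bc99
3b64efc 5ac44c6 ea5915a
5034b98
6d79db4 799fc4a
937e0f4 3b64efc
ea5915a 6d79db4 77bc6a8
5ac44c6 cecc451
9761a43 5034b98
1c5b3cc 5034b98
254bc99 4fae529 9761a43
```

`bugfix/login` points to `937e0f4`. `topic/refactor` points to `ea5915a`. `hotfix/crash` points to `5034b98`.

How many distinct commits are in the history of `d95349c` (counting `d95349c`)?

7

Walking parent pointers from d95349c: reachable set = {1c5b3cc, 254bc99, 4fae529, 5034b98, 9761a43, cecc451, d95349c}.
That is 7 commits.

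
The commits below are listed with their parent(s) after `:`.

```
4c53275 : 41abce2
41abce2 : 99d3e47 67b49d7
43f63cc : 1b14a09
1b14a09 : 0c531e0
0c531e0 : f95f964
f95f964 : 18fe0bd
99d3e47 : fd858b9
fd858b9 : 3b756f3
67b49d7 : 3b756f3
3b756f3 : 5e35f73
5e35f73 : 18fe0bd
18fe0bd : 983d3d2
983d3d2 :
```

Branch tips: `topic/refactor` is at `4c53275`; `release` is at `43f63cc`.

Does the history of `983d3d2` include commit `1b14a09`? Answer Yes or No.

Ancestors of 983d3d2: {983d3d2}.
1b14a09 is not in that set, so it is not an ancestor of 983d3d2.

No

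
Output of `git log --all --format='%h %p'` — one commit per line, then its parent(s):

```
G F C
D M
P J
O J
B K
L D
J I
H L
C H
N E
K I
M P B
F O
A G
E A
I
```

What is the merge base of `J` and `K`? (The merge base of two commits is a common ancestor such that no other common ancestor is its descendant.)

Ancestors of J: {I, J}.
Ancestors of K: {I, K}.
Common ancestors: {I}.
The only common ancestor is I, so it is the merge base.

I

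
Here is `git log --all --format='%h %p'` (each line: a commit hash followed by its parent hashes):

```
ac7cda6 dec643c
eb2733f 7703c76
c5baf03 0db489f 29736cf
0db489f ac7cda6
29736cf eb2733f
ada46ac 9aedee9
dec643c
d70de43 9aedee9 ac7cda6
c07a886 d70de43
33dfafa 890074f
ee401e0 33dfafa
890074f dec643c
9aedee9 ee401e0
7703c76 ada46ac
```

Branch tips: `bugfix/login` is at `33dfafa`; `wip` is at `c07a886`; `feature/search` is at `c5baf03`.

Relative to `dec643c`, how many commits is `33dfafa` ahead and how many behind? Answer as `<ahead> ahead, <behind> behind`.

Reachable from 33dfafa: {33dfafa, 890074f, dec643c}.
Reachable from dec643c: {dec643c}.
Only in 33dfafa's history (ahead): {33dfafa, 890074f} — 2.
Only in dec643c's history (behind): {} — 0.

2 ahead, 0 behind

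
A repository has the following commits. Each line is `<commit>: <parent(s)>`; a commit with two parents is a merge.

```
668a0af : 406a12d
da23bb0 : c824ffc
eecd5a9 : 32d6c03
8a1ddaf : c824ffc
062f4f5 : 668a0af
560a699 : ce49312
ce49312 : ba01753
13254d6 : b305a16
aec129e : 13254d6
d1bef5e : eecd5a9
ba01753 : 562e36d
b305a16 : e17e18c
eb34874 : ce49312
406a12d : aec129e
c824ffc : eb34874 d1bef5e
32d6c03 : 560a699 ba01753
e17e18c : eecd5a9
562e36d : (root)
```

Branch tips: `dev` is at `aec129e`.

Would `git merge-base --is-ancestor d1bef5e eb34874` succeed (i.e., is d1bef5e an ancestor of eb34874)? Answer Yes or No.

No

Ancestors of eb34874: {562e36d, ba01753, ce49312, eb34874}.
d1bef5e is not in that set, so it is not an ancestor of eb34874.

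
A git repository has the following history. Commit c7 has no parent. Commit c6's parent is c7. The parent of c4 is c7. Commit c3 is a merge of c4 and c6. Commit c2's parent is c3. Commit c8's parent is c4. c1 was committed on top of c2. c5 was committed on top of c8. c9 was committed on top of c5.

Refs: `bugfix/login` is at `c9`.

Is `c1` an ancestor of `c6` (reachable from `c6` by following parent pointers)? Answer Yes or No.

No

Ancestors of c6: {c6, c7}.
c1 is not in that set, so it is not an ancestor of c6.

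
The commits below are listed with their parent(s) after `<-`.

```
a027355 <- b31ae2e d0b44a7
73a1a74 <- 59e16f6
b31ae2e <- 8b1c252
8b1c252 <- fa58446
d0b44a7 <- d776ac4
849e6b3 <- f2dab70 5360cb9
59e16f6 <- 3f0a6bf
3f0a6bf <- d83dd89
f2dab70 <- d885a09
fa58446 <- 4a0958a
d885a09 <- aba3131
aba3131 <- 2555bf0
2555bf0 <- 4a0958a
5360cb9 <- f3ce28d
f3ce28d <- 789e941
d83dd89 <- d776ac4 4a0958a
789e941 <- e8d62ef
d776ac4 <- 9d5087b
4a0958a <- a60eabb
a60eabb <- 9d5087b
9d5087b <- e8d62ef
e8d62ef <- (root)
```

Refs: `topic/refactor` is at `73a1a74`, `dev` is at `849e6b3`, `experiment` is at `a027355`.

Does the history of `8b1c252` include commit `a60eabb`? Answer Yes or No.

Yes

Ancestors of 8b1c252 (commits reachable by following parents): {4a0958a, 8b1c252, 9d5087b, a60eabb, e8d62ef, fa58446}.
a60eabb is in that set, so it is an ancestor of 8b1c252.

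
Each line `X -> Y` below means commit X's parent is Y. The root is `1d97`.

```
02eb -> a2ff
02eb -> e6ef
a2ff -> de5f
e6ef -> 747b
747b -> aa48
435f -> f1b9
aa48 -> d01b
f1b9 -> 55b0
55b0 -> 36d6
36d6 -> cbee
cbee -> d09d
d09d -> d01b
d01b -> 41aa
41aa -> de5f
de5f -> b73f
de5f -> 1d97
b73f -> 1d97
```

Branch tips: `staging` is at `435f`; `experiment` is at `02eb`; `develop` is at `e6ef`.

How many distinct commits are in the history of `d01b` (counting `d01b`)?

Walking parent pointers from d01b: reachable set = {1d97, 41aa, b73f, d01b, de5f}.
That is 5 commits.

5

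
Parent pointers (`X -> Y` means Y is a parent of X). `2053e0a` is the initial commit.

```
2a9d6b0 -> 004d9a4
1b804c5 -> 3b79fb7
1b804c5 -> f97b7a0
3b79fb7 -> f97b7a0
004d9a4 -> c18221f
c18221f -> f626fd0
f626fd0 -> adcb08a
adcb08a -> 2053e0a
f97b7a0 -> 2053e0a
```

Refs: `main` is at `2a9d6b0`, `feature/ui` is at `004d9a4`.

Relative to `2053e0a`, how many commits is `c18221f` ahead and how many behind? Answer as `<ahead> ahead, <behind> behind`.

3 ahead, 0 behind

Reachable from c18221f: {2053e0a, adcb08a, c18221f, f626fd0}.
Reachable from 2053e0a: {2053e0a}.
Only in c18221f's history (ahead): {adcb08a, c18221f, f626fd0} — 3.
Only in 2053e0a's history (behind): {} — 0.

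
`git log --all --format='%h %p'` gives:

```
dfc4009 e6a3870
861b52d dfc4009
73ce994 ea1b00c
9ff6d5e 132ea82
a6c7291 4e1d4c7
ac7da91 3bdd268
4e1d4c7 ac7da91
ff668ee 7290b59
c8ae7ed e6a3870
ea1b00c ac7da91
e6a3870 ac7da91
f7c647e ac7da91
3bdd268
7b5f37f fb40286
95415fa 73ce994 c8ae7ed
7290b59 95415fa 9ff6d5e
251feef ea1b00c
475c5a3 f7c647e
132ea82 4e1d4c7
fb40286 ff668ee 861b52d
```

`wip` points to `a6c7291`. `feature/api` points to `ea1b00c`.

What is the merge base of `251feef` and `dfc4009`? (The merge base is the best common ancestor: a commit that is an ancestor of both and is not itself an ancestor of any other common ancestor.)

Ancestors of 251feef: {251feef, 3bdd268, ac7da91, ea1b00c}.
Ancestors of dfc4009: {3bdd268, ac7da91, dfc4009, e6a3870}.
Common ancestors: {3bdd268, ac7da91}.
Among these, ac7da91 is not an ancestor of any other common ancestor — it is the merge base.

ac7da91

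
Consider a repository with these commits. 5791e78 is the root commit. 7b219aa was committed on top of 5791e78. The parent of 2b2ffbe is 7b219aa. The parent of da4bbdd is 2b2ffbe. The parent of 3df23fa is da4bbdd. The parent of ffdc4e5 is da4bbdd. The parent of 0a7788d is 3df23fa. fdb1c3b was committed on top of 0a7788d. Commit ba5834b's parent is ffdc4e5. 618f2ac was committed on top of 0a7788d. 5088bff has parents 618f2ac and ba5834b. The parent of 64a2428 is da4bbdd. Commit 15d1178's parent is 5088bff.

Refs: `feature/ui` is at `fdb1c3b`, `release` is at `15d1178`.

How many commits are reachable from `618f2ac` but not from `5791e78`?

Reachable from 618f2ac: {0a7788d, 2b2ffbe, 3df23fa, 5791e78, 618f2ac, 7b219aa, da4bbdd}.
Reachable from 5791e78: {5791e78}.
In 618f2ac's history but not 5791e78's: {0a7788d, 2b2ffbe, 3df23fa, 618f2ac, 7b219aa, da4bbdd} — 6 commits.

6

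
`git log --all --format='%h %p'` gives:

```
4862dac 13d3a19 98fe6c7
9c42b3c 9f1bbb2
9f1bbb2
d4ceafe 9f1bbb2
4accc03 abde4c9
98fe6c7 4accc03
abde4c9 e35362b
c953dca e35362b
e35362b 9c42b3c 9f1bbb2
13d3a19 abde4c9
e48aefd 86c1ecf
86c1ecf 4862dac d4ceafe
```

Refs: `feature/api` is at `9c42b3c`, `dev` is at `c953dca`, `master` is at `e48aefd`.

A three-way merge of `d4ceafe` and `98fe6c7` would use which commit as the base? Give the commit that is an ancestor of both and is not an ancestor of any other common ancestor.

Ancestors of d4ceafe: {9f1bbb2, d4ceafe}.
Ancestors of 98fe6c7: {4accc03, 98fe6c7, 9c42b3c, 9f1bbb2, abde4c9, e35362b}.
Common ancestors: {9f1bbb2}.
The only common ancestor is 9f1bbb2, so it is the merge base.

9f1bbb2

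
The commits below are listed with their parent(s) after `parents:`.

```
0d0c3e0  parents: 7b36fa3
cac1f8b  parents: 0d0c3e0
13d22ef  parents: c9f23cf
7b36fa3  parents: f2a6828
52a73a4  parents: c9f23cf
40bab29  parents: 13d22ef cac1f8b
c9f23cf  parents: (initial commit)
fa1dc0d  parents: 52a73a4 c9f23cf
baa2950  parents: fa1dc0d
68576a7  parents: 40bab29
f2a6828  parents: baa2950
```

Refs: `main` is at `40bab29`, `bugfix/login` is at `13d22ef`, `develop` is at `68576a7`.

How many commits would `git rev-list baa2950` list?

4

Walking parent pointers from baa2950: reachable set = {52a73a4, baa2950, c9f23cf, fa1dc0d}.
That is 4 commits.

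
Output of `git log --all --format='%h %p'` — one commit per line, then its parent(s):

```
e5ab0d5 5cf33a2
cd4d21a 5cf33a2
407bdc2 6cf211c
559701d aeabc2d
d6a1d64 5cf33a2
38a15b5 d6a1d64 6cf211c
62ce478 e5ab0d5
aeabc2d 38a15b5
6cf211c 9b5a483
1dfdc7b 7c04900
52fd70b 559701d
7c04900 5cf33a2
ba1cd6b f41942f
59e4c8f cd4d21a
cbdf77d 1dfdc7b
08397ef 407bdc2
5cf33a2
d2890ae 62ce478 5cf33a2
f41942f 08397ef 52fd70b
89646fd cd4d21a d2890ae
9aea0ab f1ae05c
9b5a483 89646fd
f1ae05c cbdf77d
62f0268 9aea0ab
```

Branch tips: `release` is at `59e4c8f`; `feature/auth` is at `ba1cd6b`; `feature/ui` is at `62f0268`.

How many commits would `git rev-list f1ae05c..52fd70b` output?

Reachable from 52fd70b: {38a15b5, 52fd70b, 559701d, 5cf33a2, 62ce478, 6cf211c, 89646fd, 9b5a483, aeabc2d, cd4d21a, d2890ae, d6a1d64, e5ab0d5}.
Reachable from f1ae05c: {1dfdc7b, 5cf33a2, 7c04900, cbdf77d, f1ae05c}.
In 52fd70b's history but not f1ae05c's: {38a15b5, 52fd70b, 559701d, 62ce478, 6cf211c, 89646fd, 9b5a483, aeabc2d, cd4d21a, d2890ae, d6a1d64, e5ab0d5} — 12 commits.

12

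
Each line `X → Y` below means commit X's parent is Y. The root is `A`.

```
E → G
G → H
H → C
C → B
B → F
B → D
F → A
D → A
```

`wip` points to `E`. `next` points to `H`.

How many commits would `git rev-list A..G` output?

Reachable from G: {A, B, C, D, F, G, H}.
Reachable from A: {A}.
In G's history but not A's: {B, C, D, F, G, H} — 6 commits.

6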